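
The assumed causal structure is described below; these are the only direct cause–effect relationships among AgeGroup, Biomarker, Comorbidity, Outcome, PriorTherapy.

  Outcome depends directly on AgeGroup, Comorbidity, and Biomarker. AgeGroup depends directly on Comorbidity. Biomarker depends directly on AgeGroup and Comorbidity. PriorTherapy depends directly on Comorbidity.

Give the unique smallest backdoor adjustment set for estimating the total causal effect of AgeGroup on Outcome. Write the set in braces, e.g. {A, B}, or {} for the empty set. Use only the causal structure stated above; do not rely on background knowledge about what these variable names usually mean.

{Comorbidity}

Variables eligible for adjustment (non-descendants of AgeGroup, excluding AgeGroup and Outcome): {Comorbidity, PriorTherapy}.
Backdoor paths from AgeGroup to Outcome:
  P1: AgeGroup <- Comorbidity -> Biomarker -> Outcome
  P2: AgeGroup <- Comorbidity -> Outcome
The empty set is not sufficient: P1 (AgeGroup <- Comorbidity -> Biomarker -> Outcome) has no collider blocking it and no conditioned non-collider, so it is open.
Try {Comorbidity}:
  P1: blocked at fork node Comorbidity ∈ conditioning set.
  P2: blocked at fork node Comorbidity ∈ conditioning set.
{Comorbidity} contains no descendant of AgeGroup and blocks every backdoor path.
No other singleton works — e.g. {PriorTherapy} leaves P1 open — so {Comorbidity} is the unique smallest valid adjustment set.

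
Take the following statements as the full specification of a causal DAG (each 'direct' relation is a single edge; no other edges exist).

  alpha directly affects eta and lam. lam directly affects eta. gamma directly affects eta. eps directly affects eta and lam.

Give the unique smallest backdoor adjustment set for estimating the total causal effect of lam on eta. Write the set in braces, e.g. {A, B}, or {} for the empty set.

Variables eligible for adjustment (non-descendants of lam, excluding lam and eta): {alpha, eps, gamma}.
Backdoor paths from lam to eta:
  P1: lam <- alpha -> eta
  P2: lam <- eps -> eta
The empty set is not sufficient: P1 (lam <- alpha -> eta) has no collider blocking it and no conditioned non-collider, so it is open.
Try {alpha, eps}:
  P1: blocked at fork node alpha ∈ conditioning set.
  P2: blocked at fork node eps ∈ conditioning set.
{alpha, eps} contains no descendant of lam and blocks every backdoor path.
Every element of {alpha, eps} is needed (dropping alpha leaves P1 open; dropping eps leaves P2 open), so no proper subset is valid.
Among all size-2 subsets of the eligible variables, only {alpha, eps} blocks every backdoor path, so it is the unique smallest valid adjustment set.

{alpha, eps}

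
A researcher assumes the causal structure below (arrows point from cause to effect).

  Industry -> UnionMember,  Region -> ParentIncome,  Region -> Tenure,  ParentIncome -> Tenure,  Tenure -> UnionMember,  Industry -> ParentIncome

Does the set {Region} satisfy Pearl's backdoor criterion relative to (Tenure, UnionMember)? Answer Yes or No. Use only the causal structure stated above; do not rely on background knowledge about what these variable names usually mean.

Backdoor paths from Tenure to UnionMember (paths whose first edge points into Tenure):
  P1: Tenure <- Region -> ParentIncome <- Industry -> UnionMember
  P2: Tenure <- ParentIncome <- Industry -> UnionMember
Condition 1 (no descendant of Tenure in the set): holds — descendants of Tenure are {UnionMember}; none are in {Region}.
Condition 2 (every backdoor path blocked by {Region}):
  P1: blocked at fork node Region ∈ conditioning set.
  P2: open — no interior node is in the conditioning set.
{Region} does not satisfy the backdoor criterion.

No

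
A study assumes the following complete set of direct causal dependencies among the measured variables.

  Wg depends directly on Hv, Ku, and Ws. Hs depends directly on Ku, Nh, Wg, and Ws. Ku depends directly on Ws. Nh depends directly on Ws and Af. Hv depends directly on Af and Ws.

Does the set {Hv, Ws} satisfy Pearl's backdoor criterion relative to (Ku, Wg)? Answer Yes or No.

Backdoor paths from Ku to Wg (paths whose first edge points into Ku):
  P1: Ku <- Ws -> Nh <- Af -> Hv -> Wg
  P2: Ku <- Ws -> Nh -> Hs <- Wg
  P3: Ku <- Ws -> Hv <- Af -> Nh -> Hs <- Wg
  P4: Ku <- Ws -> Hv -> Wg
  P5: Ku <- Ws -> Wg
  P6: Ku <- Ws -> Hs <- Nh <- Af -> Hv -> Wg
  P7: Ku <- Ws -> Hs <- Wg
Condition 1 (no descendant of Ku in the set): holds — descendants of Ku are {Hs, Wg}; none are in {Hv, Ws}.
Condition 2 (every backdoor path blocked by {Hv, Ws}):
  P1: blocked at fork node Ws ∈ conditioning set.
  P2: blocked at fork node Ws ∈ conditioning set.
  P3: blocked at fork node Ws ∈ conditioning set.
  P4: blocked at fork node Ws ∈ conditioning set.
  P5: blocked at fork node Ws ∈ conditioning set.
  P6: blocked at fork node Ws ∈ conditioning set.
  P7: blocked at fork node Ws ∈ conditioning set.
{Hv, Ws} satisfies the backdoor criterion.

Yes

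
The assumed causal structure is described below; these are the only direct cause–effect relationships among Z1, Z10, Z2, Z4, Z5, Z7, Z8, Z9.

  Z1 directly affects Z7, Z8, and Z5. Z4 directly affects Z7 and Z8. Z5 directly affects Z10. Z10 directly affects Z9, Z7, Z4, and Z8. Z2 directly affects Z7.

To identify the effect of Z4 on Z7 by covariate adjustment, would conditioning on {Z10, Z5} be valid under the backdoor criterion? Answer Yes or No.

Yes

Backdoor paths from Z4 to Z7 (paths whose first edge points into Z4):
  P1: Z4 <- Z10 <- Z5 <- Z1 -> Z7
  P2: Z4 <- Z10 -> Z7
  P3: Z4 <- Z10 -> Z8 <- Z1 -> Z7
Condition 1 (no descendant of Z4 in the set): holds — descendants of Z4 are {Z7, Z8}; none are in {Z10, Z5}.
Condition 2 (every backdoor path blocked by {Z10, Z5}):
  P1: blocked at chain node Z10 ∈ conditioning set.
  P2: blocked at fork node Z10 ∈ conditioning set.
  P3: blocked at fork node Z10 ∈ conditioning set.
{Z10, Z5} satisfies the backdoor criterion.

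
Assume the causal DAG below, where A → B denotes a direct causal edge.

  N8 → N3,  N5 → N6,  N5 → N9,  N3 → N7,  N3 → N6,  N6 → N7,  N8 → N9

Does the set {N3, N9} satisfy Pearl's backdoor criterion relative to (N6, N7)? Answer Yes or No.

Backdoor paths from N6 to N7 (paths whose first edge points into N6):
  P1: N6 <- N5 -> N9 <- N8 -> N3 -> N7
  P2: N6 <- N3 -> N7
Condition 1 (no descendant of N6 in the set): holds — descendants of N6 are {N7}; none are in {N3, N9}.
Condition 2 (every backdoor path blocked by {N3, N9}):
  P1: blocked at chain node N3 ∈ conditioning set.
  P2: blocked at fork node N3 ∈ conditioning set.
{N3, N9} satisfies the backdoor criterion.

Yes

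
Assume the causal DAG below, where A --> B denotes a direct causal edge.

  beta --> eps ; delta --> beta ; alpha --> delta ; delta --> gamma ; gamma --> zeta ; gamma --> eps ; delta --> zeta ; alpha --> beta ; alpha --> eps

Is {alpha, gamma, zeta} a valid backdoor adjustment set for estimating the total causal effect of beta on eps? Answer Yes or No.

Backdoor paths from beta to eps (paths whose first edge points into beta):
  P1: beta <- alpha -> delta -> gamma -> eps
  P2: beta <- alpha -> delta -> zeta <- gamma -> eps
  P3: beta <- alpha -> eps
  P4: beta <- delta <- alpha -> eps
  P5: beta <- delta -> gamma -> eps
  P6: beta <- delta -> zeta <- gamma -> eps
Condition 1 (no descendant of beta in the set): holds — descendants of beta are {eps}; none are in {alpha, gamma, zeta}.
Condition 2 (every backdoor path blocked by {alpha, gamma, zeta}):
  P1: blocked at fork node alpha ∈ conditioning set.
  P2: blocked at fork node alpha ∈ conditioning set.
  P3: blocked at fork node alpha ∈ conditioning set.
  P4: blocked at fork node alpha ∈ conditioning set.
  P5: blocked at chain node gamma ∈ conditioning set.
  P6: blocked at fork node gamma ∈ conditioning set.
{alpha, gamma, zeta} satisfies the backdoor criterion.

Yes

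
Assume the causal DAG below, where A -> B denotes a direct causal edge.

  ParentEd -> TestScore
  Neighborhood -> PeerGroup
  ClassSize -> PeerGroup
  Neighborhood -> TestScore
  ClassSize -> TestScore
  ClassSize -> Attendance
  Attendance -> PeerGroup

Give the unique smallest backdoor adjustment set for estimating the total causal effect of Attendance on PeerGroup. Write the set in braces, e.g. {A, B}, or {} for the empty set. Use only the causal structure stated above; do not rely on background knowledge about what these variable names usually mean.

Variables eligible for adjustment (non-descendants of Attendance, excluding Attendance and PeerGroup): {ClassSize, Neighborhood, ParentEd, TestScore}.
Backdoor paths from Attendance to PeerGroup:
  P1: Attendance <- ClassSize -> TestScore <- Neighborhood -> PeerGroup
  P2: Attendance <- ClassSize -> PeerGroup
The empty set is not sufficient: P2 (Attendance <- ClassSize -> PeerGroup) has no collider blocking it and no conditioned non-collider, so it is open.
Try {ClassSize}:
  P1: blocked at fork node ClassSize ∈ conditioning set.
  P2: blocked at fork node ClassSize ∈ conditioning set.
{ClassSize} contains no descendant of Attendance and blocks every backdoor path.
No other singleton works — e.g. {ParentEd} leaves P2 open — so {ClassSize} is the unique smallest valid adjustment set.

{ClassSize}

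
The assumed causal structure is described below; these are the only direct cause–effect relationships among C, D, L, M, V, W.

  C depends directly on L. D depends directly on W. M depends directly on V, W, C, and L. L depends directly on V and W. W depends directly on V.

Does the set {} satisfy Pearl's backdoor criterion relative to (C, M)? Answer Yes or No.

No

Backdoor paths from C to M (paths whose first edge points into C):
  P1: C <- L <- V -> W -> M
  P2: C <- L <- V -> M
  P3: C <- L <- W <- V -> M
  P4: C <- L <- W -> M
  P5: C <- L -> M
Condition 1 (no descendant of C in the set): holds — descendants of C are {M}; none are in {}.
Condition 2 (every backdoor path blocked by {}):
  P1: open — no interior node is in the conditioning set.
  P2: open — no interior node is in the conditioning set.
  P3: open — no interior node is in the conditioning set.
  P4: open — no interior node is in the conditioning set.
  P5: open — no interior node is in the conditioning set.
{} does not satisfy the backdoor criterion.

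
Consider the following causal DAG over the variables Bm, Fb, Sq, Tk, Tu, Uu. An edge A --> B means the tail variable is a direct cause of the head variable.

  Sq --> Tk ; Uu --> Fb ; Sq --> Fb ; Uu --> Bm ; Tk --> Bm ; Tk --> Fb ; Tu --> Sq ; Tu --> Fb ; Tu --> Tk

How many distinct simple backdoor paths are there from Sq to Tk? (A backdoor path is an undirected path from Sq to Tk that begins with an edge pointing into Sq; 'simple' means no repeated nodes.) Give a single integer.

3

A backdoor path from Sq to Tk is any simple undirected path whose first edge points into Sq (i.e. leaves Sq via a parent).
Parents of Sq: {Tu}.
Enumerating:
  P1: Sq <- Tu -> Tk
  P2: Sq <- Tu -> Fb <- Uu -> Bm <- Tk
  P3: Sq <- Tu -> Fb <- Tk
That exhausts the simple backdoor paths. Count: 3.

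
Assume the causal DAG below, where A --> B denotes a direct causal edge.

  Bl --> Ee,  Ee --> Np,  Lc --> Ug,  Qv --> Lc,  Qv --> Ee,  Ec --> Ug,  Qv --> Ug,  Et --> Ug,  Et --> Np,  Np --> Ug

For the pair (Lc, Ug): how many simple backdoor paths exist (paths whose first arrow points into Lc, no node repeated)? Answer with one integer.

3

A backdoor path from Lc to Ug is any simple undirected path whose first edge points into Lc (i.e. leaves Lc via a parent).
Parents of Lc: {Qv}.
Enumerating:
  P1: Lc <- Qv -> Ee -> Np <- Et -> Ug
  P2: Lc <- Qv -> Ee -> Np -> Ug
  P3: Lc <- Qv -> Ug
That exhausts the simple backdoor paths. Count: 3.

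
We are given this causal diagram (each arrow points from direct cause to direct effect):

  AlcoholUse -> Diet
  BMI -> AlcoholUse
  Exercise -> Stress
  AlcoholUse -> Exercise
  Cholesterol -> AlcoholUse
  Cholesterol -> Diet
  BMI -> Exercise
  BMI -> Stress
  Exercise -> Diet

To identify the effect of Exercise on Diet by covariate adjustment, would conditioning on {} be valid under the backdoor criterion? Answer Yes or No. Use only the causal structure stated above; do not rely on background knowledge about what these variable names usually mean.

No

Backdoor paths from Exercise to Diet (paths whose first edge points into Exercise):
  P1: Exercise <- BMI -> AlcoholUse <- Cholesterol -> Diet
  P2: Exercise <- BMI -> AlcoholUse -> Diet
  P3: Exercise <- AlcoholUse <- Cholesterol -> Diet
  P4: Exercise <- AlcoholUse -> Diet
Condition 1 (no descendant of Exercise in the set): holds — descendants of Exercise are {Diet, Stress}; none are in {}.
Condition 2 (every backdoor path blocked by {}):
  P1: blocked at collider AlcoholUse (neither it nor any descendant is in the conditioning set).
  P2: open — no interior node is in the conditioning set.
  P3: open — no interior node is in the conditioning set.
  P4: open — no interior node is in the conditioning set.
{} does not satisfy the backdoor criterion.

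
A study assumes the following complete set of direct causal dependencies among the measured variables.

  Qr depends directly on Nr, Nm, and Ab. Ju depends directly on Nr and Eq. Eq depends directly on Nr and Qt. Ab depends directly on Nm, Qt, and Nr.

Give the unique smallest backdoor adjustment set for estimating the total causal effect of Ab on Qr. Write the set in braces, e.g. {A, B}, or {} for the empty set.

{Nm, Nr}

Variables eligible for adjustment (non-descendants of Ab, excluding Ab and Qr): {Eq, Ju, Nm, Nr, Qt}.
Backdoor paths from Ab to Qr:
  P1: Ab <- Nm -> Qr
  P2: Ab <- Qt -> Eq <- Nr -> Qr
  P3: Ab <- Qt -> Eq -> Ju <- Nr -> Qr
  P4: Ab <- Nr -> Qr
The empty set is not sufficient: P1 (Ab <- Nm -> Qr) has no collider blocking it and no conditioned non-collider, so it is open.
Try {Nm, Nr}:
  P1: blocked at fork node Nm ∈ conditioning set.
  P2: blocked at collider Eq (neither it nor any descendant is in the conditioning set).
  P3: blocked at collider Ju (neither it nor any descendant is in the conditioning set).
  P4: blocked at fork node Nr ∈ conditioning set.
{Nm, Nr} contains no descendant of Ab and blocks every backdoor path.
Every element of {Nm, Nr} is needed (dropping Nm leaves P1 open; dropping Nr leaves P4 open), so no proper subset is valid.
Among all size-2 subsets of the eligible variables, only {Nm, Nr} blocks every backdoor path, so it is the unique smallest valid adjustment set.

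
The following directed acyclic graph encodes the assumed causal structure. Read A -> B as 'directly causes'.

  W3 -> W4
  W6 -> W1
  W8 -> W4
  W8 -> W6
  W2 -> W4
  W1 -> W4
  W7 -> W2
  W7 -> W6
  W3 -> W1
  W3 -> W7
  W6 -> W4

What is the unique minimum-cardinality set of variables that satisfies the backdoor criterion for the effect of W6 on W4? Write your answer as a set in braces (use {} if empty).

Variables eligible for adjustment (non-descendants of W6, excluding W6 and W4): {W2, W3, W7, W8}.
Backdoor paths from W6 to W4:
  P1: W6 <- W7 <- W3 -> W1 -> W4
  P2: W6 <- W7 <- W3 -> W4
  P3: W6 <- W7 -> W2 -> W4
  P4: W6 <- W8 -> W4
The empty set is not sufficient: P1 (W6 <- W7 <- W3 -> W1 -> W4) has no collider blocking it and no conditioned non-collider, so it is open.
Try {W7, W8}:
  P1: blocked at chain node W7 ∈ conditioning set.
  P2: blocked at chain node W7 ∈ conditioning set.
  P3: blocked at fork node W7 ∈ conditioning set.
  P4: blocked at fork node W8 ∈ conditioning set.
{W7, W8} contains no descendant of W6 and blocks every backdoor path.
Every element of {W7, W8} is needed (dropping W7 leaves P1 open; dropping W8 leaves P4 open), so no proper subset is valid.
Among all size-2 subsets of the eligible variables, only {W7, W8} blocks every backdoor path, so it is the unique smallest valid adjustment set.

{W7, W8}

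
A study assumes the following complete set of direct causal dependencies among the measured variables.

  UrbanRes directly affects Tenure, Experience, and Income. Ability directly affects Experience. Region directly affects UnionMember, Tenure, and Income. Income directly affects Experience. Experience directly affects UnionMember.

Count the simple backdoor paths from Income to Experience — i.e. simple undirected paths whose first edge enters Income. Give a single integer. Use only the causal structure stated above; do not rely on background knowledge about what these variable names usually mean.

A backdoor path from Income to Experience is any simple undirected path whose first edge points into Income (i.e. leaves Income via a parent).
Parents of Income: {Region, UrbanRes}.
Enumerating:
  P1: Income <- UrbanRes -> Experience
  P2: Income <- UrbanRes -> Tenure <- Region -> UnionMember <- Experience
  P3: Income <- Region -> Tenure <- UrbanRes -> Experience
  P4: Income <- Region -> UnionMember <- Experience
That exhausts the simple backdoor paths. Count: 4.

4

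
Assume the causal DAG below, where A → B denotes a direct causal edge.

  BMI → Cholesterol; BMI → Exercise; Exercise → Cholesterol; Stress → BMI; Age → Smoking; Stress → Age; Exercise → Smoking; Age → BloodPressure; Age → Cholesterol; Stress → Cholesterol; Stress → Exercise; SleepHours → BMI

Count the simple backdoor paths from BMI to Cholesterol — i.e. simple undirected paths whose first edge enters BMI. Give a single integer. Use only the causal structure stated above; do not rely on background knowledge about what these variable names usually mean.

5

A backdoor path from BMI to Cholesterol is any simple undirected path whose first edge points into BMI (i.e. leaves BMI via a parent).
Parents of BMI: {SleepHours, Stress}.
Enumerating:
  P1: BMI <- Stress -> Exercise -> Smoking <- Age -> Cholesterol
  P2: BMI <- Stress -> Exercise -> Cholesterol
  P3: BMI <- Stress -> Age -> Smoking <- Exercise -> Cholesterol
  P4: BMI <- Stress -> Age -> Cholesterol
  P5: BMI <- Stress -> Cholesterol
That exhausts the simple backdoor paths. Count: 5.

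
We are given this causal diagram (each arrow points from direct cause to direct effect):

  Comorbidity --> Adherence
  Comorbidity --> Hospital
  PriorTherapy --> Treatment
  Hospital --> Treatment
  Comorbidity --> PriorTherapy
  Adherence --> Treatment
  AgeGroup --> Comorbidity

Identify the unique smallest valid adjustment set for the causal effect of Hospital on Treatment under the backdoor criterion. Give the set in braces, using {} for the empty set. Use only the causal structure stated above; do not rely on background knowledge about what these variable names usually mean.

Variables eligible for adjustment (non-descendants of Hospital, excluding Hospital and Treatment): {Adherence, AgeGroup, Comorbidity, PriorTherapy}.
Backdoor paths from Hospital to Treatment:
  P1: Hospital <- Comorbidity -> Adherence -> Treatment
  P2: Hospital <- Comorbidity -> PriorTherapy -> Treatment
The empty set is not sufficient: P1 (Hospital <- Comorbidity -> Adherence -> Treatment) has no collider blocking it and no conditioned non-collider, so it is open.
Try {Comorbidity}:
  P1: blocked at fork node Comorbidity ∈ conditioning set.
  P2: blocked at fork node Comorbidity ∈ conditioning set.
{Comorbidity} contains no descendant of Hospital and blocks every backdoor path.
No other singleton works — e.g. {AgeGroup} leaves P1 open — so {Comorbidity} is the unique smallest valid adjustment set.

{Comorbidity}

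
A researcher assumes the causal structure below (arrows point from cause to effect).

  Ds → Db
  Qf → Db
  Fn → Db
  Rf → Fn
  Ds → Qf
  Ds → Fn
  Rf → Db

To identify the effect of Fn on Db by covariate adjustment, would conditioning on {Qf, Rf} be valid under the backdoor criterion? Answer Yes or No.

No

Backdoor paths from Fn to Db (paths whose first edge points into Fn):
  P1: Fn <- Rf -> Db
  P2: Fn <- Ds -> Qf -> Db
  P3: Fn <- Ds -> Db
Condition 1 (no descendant of Fn in the set): holds — descendants of Fn are {Db}; none are in {Qf, Rf}.
Condition 2 (every backdoor path blocked by {Qf, Rf}):
  P1: blocked at fork node Rf ∈ conditioning set.
  P2: blocked at chain node Qf ∈ conditioning set.
  P3: open — no interior node is in the conditioning set.
{Qf, Rf} does not satisfy the backdoor criterion.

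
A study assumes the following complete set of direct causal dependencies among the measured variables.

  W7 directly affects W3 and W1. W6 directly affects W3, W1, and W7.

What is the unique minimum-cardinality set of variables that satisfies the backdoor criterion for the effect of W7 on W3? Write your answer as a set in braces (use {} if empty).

Variables eligible for adjustment (non-descendants of W7, excluding W7 and W3): {W6}.
Backdoor paths from W7 to W3:
  P1: W7 <- W6 -> W3
The empty set is not sufficient: P1 (W7 <- W6 -> W3) has no collider blocking it and no conditioned non-collider, so it is open.
Try {W6}:
  P1: blocked at fork node W6 ∈ conditioning set.
{W6} contains no descendant of W7 and blocks every backdoor path.
{W6} is the unique smallest valid adjustment set.

{W6}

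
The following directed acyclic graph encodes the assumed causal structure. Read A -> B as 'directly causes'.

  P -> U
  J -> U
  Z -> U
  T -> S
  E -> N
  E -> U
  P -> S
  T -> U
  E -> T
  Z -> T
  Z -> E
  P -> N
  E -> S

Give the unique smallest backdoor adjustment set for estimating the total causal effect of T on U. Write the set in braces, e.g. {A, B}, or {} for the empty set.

{E, Z}

Variables eligible for adjustment (non-descendants of T, excluding T and U): {E, J, N, P, Z}.
Backdoor paths from T to U:
  P1: T <- Z -> E -> S <- P -> U
  P2: T <- Z -> E -> U
  P3: T <- Z -> E -> N <- P -> U
  P4: T <- Z -> U
  P5: T <- E <- Z -> U
  P6: T <- E -> S <- P -> U
  P7: T <- E -> U
  P8: T <- E -> N <- P -> U
The empty set is not sufficient: P2 (T <- Z -> E -> U) has no collider blocking it and no conditioned non-collider, so it is open.
Try {E, Z}:
  P1: blocked at fork node Z ∈ conditioning set.
  P2: blocked at fork node Z ∈ conditioning set.
  P3: blocked at fork node Z ∈ conditioning set.
  P4: blocked at fork node Z ∈ conditioning set.
  P5: blocked at chain node E ∈ conditioning set.
  P6: blocked at fork node E ∈ conditioning set.
  P7: blocked at fork node E ∈ conditioning set.
  P8: blocked at fork node E ∈ conditioning set.
{E, Z} contains no descendant of T and blocks every backdoor path.
Every element of {E, Z} is needed (dropping E leaves P7 open; dropping Z leaves P4 open), so no proper subset is valid.
Among all size-2 subsets of the eligible variables, only {E, Z} blocks every backdoor path, so it is the unique smallest valid adjustment set.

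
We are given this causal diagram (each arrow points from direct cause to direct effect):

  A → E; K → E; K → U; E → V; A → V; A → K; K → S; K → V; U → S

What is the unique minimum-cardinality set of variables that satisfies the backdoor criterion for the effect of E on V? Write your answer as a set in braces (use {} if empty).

{A, K}

Variables eligible for adjustment (non-descendants of E, excluding E and V): {A, K, S, U}.
Backdoor paths from E to V:
  P1: E <- A -> K -> V
  P2: E <- A -> V
  P3: E <- K <- A -> V
  P4: E <- K -> V
The empty set is not sufficient: P1 (E <- A -> K -> V) has no collider blocking it and no conditioned non-collider, so it is open.
Try {A, K}:
  P1: blocked at fork node A ∈ conditioning set.
  P2: blocked at fork node A ∈ conditioning set.
  P3: blocked at chain node K ∈ conditioning set.
  P4: blocked at fork node K ∈ conditioning set.
{A, K} contains no descendant of E and blocks every backdoor path.
Every element of {A, K} is needed (dropping A leaves P2 open; dropping K leaves P4 open), so no proper subset is valid.
Among all size-2 subsets of the eligible variables, only {A, K} blocks every backdoor path, so it is the unique smallest valid adjustment set.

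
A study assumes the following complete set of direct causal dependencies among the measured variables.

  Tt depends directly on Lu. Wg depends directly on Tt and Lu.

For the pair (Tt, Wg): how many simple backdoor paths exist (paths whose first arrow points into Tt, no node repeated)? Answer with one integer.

A backdoor path from Tt to Wg is any simple undirected path whose first edge points into Tt (i.e. leaves Tt via a parent).
Parents of Tt: {Lu}.
Enumerating:
  P1: Tt <- Lu -> Wg
That exhausts the simple backdoor paths. Count: 1.

1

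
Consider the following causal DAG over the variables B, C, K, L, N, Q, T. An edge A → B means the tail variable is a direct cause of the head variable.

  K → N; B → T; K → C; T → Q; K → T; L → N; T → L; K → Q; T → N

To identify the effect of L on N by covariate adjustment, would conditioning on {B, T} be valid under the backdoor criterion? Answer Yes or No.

Backdoor paths from L to N (paths whose first edge points into L):
  P1: L <- T <- K -> N
  P2: L <- T -> N
  P3: L <- T -> Q <- K -> N
Condition 1 (no descendant of L in the set): holds — descendants of L are {N}; none are in {B, T}.
Condition 2 (every backdoor path blocked by {B, T}):
  P1: blocked at chain node T ∈ conditioning set.
  P2: blocked at fork node T ∈ conditioning set.
  P3: blocked at fork node T ∈ conditioning set.
{B, T} satisfies the backdoor criterion.

Yes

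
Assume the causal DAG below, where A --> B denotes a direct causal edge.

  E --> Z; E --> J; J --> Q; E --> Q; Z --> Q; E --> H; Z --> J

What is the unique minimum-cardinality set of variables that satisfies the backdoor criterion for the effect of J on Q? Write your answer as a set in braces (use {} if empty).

{E, Z}

Variables eligible for adjustment (non-descendants of J, excluding J and Q): {E, H, Z}.
Backdoor paths from J to Q:
  P1: J <- E -> Z -> Q
  P2: J <- E -> Q
  P3: J <- Z <- E -> Q
  P4: J <- Z -> Q
The empty set is not sufficient: P1 (J <- E -> Z -> Q) has no collider blocking it and no conditioned non-collider, so it is open.
Try {E, Z}:
  P1: blocked at fork node E ∈ conditioning set.
  P2: blocked at fork node E ∈ conditioning set.
  P3: blocked at chain node Z ∈ conditioning set.
  P4: blocked at fork node Z ∈ conditioning set.
{E, Z} contains no descendant of J and blocks every backdoor path.
Every element of {E, Z} is needed (dropping E leaves P2 open; dropping Z leaves P4 open), so no proper subset is valid.
Among all size-2 subsets of the eligible variables, only {E, Z} blocks every backdoor path, so it is the unique smallest valid adjustment set.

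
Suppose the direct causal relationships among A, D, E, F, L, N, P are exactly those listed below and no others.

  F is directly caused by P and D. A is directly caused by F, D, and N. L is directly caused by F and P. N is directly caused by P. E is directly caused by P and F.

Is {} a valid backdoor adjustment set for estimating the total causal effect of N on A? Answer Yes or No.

Backdoor paths from N to A (paths whose first edge points into N):
  P1: N <- P -> F <- D -> A
  P2: N <- P -> F -> A
  P3: N <- P -> E <- F <- D -> A
  P4: N <- P -> E <- F -> A
  P5: N <- P -> L <- F <- D -> A
  P6: N <- P -> L <- F -> A
Condition 1 (no descendant of N in the set): holds — descendants of N are {A}; none are in {}.
Condition 2 (every backdoor path blocked by {}):
  P1: blocked at collider F (neither it nor any descendant is in the conditioning set).
  P2: open — no interior node is in the conditioning set.
  P3: blocked at collider E (neither it nor any descendant is in the conditioning set).
  P4: blocked at collider E (neither it nor any descendant is in the conditioning set).
  P5: blocked at collider L (neither it nor any descendant is in the conditioning set).
  P6: blocked at collider L (neither it nor any descendant is in the conditioning set).
{} does not satisfy the backdoor criterion.

No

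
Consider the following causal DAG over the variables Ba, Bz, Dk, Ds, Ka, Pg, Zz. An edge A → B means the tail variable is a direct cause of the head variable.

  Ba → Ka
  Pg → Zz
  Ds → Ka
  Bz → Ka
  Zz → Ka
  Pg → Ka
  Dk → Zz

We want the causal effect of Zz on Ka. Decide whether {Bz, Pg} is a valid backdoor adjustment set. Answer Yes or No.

Yes

Backdoor paths from Zz to Ka (paths whose first edge points into Zz):
  P1: Zz <- Pg -> Ka
Condition 1 (no descendant of Zz in the set): holds — descendants of Zz are {Ka}; none are in {Bz, Pg}.
Condition 2 (every backdoor path blocked by {Bz, Pg}):
  P1: blocked at fork node Pg ∈ conditioning set.
{Bz, Pg} satisfies the backdoor criterion.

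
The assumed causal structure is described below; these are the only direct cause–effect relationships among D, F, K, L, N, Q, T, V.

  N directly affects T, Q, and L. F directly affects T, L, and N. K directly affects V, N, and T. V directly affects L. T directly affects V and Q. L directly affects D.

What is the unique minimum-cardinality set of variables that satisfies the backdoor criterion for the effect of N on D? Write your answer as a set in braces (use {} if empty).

Variables eligible for adjustment (non-descendants of N, excluding N and D): {F, K}.
Backdoor paths from N to D:
  P1: N <- K -> T <- F -> L -> D
  P2: N <- K -> T -> V -> L -> D
  P3: N <- K -> V <- T <- F -> L -> D
  P4: N <- K -> V -> L -> D
  P5: N <- F -> T <- K -> V -> L -> D
  P6: N <- F -> T -> V -> L -> D
  P7: N <- F -> L -> D
The empty set is not sufficient: P2 (N <- K -> T -> V -> L -> D) has no collider blocking it and no conditioned non-collider, so it is open.
Try {F, K}:
  P1: blocked at fork node K ∈ conditioning set.
  P2: blocked at fork node K ∈ conditioning set.
  P3: blocked at fork node K ∈ conditioning set.
  P4: blocked at fork node K ∈ conditioning set.
  P5: blocked at fork node F ∈ conditioning set.
  P6: blocked at fork node F ∈ conditioning set.
  P7: blocked at fork node F ∈ conditioning set.
{F, K} contains no descendant of N and blocks every backdoor path.
Every element of {F, K} is needed (dropping F leaves P6 open; dropping K leaves P2 open), so no proper subset is valid.
Among all size-2 subsets of the eligible variables, only {F, K} blocks every backdoor path, so it is the unique smallest valid adjustment set.

{F, K}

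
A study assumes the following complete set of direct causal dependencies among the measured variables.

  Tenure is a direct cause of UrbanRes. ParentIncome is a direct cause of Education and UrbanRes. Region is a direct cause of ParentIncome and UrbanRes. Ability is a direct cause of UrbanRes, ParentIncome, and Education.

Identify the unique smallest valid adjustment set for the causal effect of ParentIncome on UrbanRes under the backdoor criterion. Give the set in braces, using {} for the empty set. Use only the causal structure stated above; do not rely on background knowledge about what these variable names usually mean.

Variables eligible for adjustment (non-descendants of ParentIncome, excluding ParentIncome and UrbanRes): {Ability, Region, Tenure}.
Backdoor paths from ParentIncome to UrbanRes:
  P1: ParentIncome <- Region -> UrbanRes
  P2: ParentIncome <- Ability -> UrbanRes
The empty set is not sufficient: P1 (ParentIncome <- Region -> UrbanRes) has no collider blocking it and no conditioned non-collider, so it is open.
Try {Ability, Region}:
  P1: blocked at fork node Region ∈ conditioning set.
  P2: blocked at fork node Ability ∈ conditioning set.
{Ability, Region} contains no descendant of ParentIncome and blocks every backdoor path.
Every element of {Ability, Region} is needed (dropping Ability leaves P2 open; dropping Region leaves P1 open), so no proper subset is valid.
Among all size-2 subsets of the eligible variables, only {Ability, Region} blocks every backdoor path, so it is the unique smallest valid adjustment set.

{Ability, Region}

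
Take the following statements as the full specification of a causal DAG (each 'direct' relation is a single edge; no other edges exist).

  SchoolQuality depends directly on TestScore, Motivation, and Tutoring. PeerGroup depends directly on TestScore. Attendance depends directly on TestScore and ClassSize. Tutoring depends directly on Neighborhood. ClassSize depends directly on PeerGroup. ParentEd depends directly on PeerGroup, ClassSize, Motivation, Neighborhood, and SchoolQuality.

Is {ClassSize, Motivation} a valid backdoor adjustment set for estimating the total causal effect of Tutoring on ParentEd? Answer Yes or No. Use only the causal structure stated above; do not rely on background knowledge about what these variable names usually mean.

Backdoor paths from Tutoring to ParentEd (paths whose first edge points into Tutoring):
  P1: Tutoring <- Neighborhood -> ParentEd
Condition 1 (no descendant of Tutoring in the set): holds — descendants of Tutoring are {ParentEd, SchoolQuality}; none are in {ClassSize, Motivation}.
Condition 2 (every backdoor path blocked by {ClassSize, Motivation}):
  P1: open — no interior node is in the conditioning set.
{ClassSize, Motivation} does not satisfy the backdoor criterion.

No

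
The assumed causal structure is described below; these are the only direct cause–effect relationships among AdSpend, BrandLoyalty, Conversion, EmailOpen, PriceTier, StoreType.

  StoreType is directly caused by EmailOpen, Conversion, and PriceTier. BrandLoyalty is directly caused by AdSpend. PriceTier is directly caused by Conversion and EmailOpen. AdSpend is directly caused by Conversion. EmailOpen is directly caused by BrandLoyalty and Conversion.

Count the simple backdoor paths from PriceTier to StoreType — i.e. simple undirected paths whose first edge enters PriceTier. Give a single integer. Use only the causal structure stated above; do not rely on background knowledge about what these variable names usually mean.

6

A backdoor path from PriceTier to StoreType is any simple undirected path whose first edge points into PriceTier (i.e. leaves PriceTier via a parent).
Parents of PriceTier: {Conversion, EmailOpen}.
Enumerating:
  P1: PriceTier <- Conversion -> AdSpend -> BrandLoyalty -> EmailOpen -> StoreType
  P2: PriceTier <- Conversion -> EmailOpen -> StoreType
  P3: PriceTier <- Conversion -> StoreType
  P4: PriceTier <- EmailOpen <- Conversion -> StoreType
  P5: PriceTier <- EmailOpen <- BrandLoyalty <- AdSpend <- Conversion -> StoreType
  P6: PriceTier <- EmailOpen -> StoreType
That exhausts the simple backdoor paths. Count: 6.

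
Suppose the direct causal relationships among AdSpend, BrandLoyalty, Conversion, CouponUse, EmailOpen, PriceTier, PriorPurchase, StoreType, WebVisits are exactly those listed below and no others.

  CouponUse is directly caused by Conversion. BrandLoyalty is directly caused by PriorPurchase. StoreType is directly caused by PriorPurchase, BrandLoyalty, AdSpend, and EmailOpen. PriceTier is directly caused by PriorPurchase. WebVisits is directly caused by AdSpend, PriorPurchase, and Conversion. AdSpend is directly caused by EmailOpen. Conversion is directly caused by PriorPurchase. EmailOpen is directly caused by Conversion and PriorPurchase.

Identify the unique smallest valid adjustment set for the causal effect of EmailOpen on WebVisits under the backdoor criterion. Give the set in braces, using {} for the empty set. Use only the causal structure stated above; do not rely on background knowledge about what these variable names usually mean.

Variables eligible for adjustment (non-descendants of EmailOpen, excluding EmailOpen and WebVisits): {BrandLoyalty, Conversion, CouponUse, PriceTier, PriorPurchase}.
Backdoor paths from EmailOpen to WebVisits:
  P1: EmailOpen <- PriorPurchase -> Conversion -> WebVisits
  P2: EmailOpen <- PriorPurchase -> BrandLoyalty -> StoreType <- AdSpend -> WebVisits
  P3: EmailOpen <- PriorPurchase -> WebVisits
  P4: EmailOpen <- PriorPurchase -> StoreType <- AdSpend -> WebVisits
  P5: EmailOpen <- Conversion <- PriorPurchase -> BrandLoyalty -> StoreType <- AdSpend -> WebVisits
  P6: EmailOpen <- Conversion <- PriorPurchase -> WebVisits
  P7: EmailOpen <- Conversion <- PriorPurchase -> StoreType <- AdSpend -> WebVisits
  P8: EmailOpen <- Conversion -> WebVisits
The empty set is not sufficient: P1 (EmailOpen <- PriorPurchase -> Conversion -> WebVisits) has no collider blocking it and no conditioned non-collider, so it is open.
Try {Conversion, PriorPurchase}:
  P1: blocked at fork node PriorPurchase ∈ conditioning set.
  P2: blocked at fork node PriorPurchase ∈ conditioning set.
  P3: blocked at fork node PriorPurchase ∈ conditioning set.
  P4: blocked at fork node PriorPurchase ∈ conditioning set.
  P5: blocked at chain node Conversion ∈ conditioning set.
  P6: blocked at chain node Conversion ∈ conditioning set.
  P7: blocked at chain node Conversion ∈ conditioning set.
  P8: blocked at fork node Conversion ∈ conditioning set.
{Conversion, PriorPurchase} contains no descendant of EmailOpen and blocks every backdoor path.
Every element of {Conversion, PriorPurchase} is needed (dropping Conversion leaves P8 open; dropping PriorPurchase leaves P3 open), so no proper subset is valid.
Among all size-2 subsets of the eligible variables, only {Conversion, PriorPurchase} blocks every backdoor path, so it is the unique smallest valid adjustment set.

{Conversion, PriorPurchase}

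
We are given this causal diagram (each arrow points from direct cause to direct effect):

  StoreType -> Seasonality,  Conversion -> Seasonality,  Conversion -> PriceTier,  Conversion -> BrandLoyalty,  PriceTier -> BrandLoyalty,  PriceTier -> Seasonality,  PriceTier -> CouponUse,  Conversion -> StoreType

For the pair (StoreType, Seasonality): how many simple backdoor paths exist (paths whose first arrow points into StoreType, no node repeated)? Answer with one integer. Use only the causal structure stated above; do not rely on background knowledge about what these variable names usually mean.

A backdoor path from StoreType to Seasonality is any simple undirected path whose first edge points into StoreType (i.e. leaves StoreType via a parent).
Parents of StoreType: {Conversion}.
Enumerating:
  P1: StoreType <- Conversion -> PriceTier -> Seasonality
  P2: StoreType <- Conversion -> BrandLoyalty <- PriceTier -> Seasonality
  P3: StoreType <- Conversion -> Seasonality
That exhausts the simple backdoor paths. Count: 3.

3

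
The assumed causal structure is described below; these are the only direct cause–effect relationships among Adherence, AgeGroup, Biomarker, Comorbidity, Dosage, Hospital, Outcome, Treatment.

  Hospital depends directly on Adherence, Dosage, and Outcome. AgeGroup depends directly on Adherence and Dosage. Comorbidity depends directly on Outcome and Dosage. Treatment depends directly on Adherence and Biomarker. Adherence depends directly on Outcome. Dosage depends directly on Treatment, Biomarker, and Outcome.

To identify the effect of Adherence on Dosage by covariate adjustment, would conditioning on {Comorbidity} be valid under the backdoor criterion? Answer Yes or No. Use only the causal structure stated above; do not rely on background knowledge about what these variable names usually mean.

Backdoor paths from Adherence to Dosage (paths whose first edge points into Adherence):
  P1: Adherence <- Outcome -> Dosage
  P2: Adherence <- Outcome -> Comorbidity <- Dosage
  P3: Adherence <- Outcome -> Hospital <- Dosage
Condition 1 (no descendant of Adherence in the set): FAILS — Comorbidity is a descendant of Adherence.
Condition 2 (every backdoor path blocked by {Comorbidity}):
  P1: open — no interior node is in the conditioning set.
  P2: open — collider(s) Comorbidity are conditioned on (or have a conditioned descendant) and no non-collider on the path is in the set.
  P3: blocked at collider Hospital (neither it nor any descendant is in the conditioning set).
{Comorbidity} does not satisfy the backdoor criterion.

No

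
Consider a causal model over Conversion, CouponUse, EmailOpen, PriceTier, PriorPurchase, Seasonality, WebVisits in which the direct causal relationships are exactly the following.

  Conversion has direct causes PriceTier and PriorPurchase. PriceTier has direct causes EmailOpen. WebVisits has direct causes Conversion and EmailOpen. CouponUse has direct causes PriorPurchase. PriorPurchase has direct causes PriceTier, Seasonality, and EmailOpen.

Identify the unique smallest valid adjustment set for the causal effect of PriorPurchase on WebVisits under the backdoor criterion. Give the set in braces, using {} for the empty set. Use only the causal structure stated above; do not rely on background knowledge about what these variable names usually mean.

Variables eligible for adjustment (non-descendants of PriorPurchase, excluding PriorPurchase and WebVisits): {EmailOpen, PriceTier, Seasonality}.
Backdoor paths from PriorPurchase to WebVisits:
  P1: PriorPurchase <- EmailOpen -> PriceTier -> Conversion -> WebVisits
  P2: PriorPurchase <- EmailOpen -> WebVisits
  P3: PriorPurchase <- PriceTier <- EmailOpen -> WebVisits
  P4: PriorPurchase <- PriceTier -> Conversion -> WebVisits
The empty set is not sufficient: P1 (PriorPurchase <- EmailOpen -> PriceTier -> Conversion -> WebVisits) has no collider blocking it and no conditioned non-collider, so it is open.
Try {EmailOpen, PriceTier}:
  P1: blocked at fork node EmailOpen ∈ conditioning set.
  P2: blocked at fork node EmailOpen ∈ conditioning set.
  P3: blocked at chain node PriceTier ∈ conditioning set.
  P4: blocked at fork node PriceTier ∈ conditioning set.
{EmailOpen, PriceTier} contains no descendant of PriorPurchase and blocks every backdoor path.
Every element of {EmailOpen, PriceTier} is needed (dropping EmailOpen leaves P2 open; dropping PriceTier leaves P4 open), so no proper subset is valid.
Among all size-2 subsets of the eligible variables, only {EmailOpen, PriceTier} blocks every backdoor path, so it is the unique smallest valid adjustment set.

{EmailOpen, PriceTier}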